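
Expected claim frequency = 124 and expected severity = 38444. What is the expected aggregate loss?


E[S] = E[N] * E[X]
= 124 * 38444
= 4.7671e+06


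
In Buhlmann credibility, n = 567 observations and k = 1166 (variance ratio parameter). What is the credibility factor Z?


Z = n / (n + k)
= 567 / (567 + 1166)
= 567 / 1733
= 0.3272


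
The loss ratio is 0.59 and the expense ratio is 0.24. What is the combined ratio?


Combined ratio = loss ratio + expense ratio
= 0.59 + 0.24
= 0.83


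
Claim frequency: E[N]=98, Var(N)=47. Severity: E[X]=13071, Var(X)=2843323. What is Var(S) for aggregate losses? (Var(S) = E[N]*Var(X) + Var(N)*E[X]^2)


Var(S) = E[N]*Var(X) + Var(N)*E[X]^2
= 98*2843323 + 47*13071^2
= 278645654 + 8029998927
= 8.3086e+09


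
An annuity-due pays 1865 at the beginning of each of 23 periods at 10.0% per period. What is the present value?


PV_due = PMT * (1-(1+i)^(-n))/i * (1+i)
PV_immediate = 16567.2024
PV_due = 16567.2024 * 1.1
= 18223.9226


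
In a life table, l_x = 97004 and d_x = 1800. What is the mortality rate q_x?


q_x = d_x / l_x
= 1800 / 97004
= 0.0186


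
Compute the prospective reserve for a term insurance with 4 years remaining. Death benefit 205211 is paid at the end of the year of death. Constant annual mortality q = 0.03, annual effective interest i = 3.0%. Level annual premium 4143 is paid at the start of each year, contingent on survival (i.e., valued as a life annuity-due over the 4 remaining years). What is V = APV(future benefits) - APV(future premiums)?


v = 1/(1+i) = 0.970874
APV(future benefits) per unit = sum_{k=0}^{3} k_p_x * q * v^(k+1) = 0.106714
APV(future benefits) = 205211 * 0.106714 = 21898.9692
Life annuity-due factor ä_{x:4} = sum_{k=0}^{3} k_p_x * v^k = 3.663861
APV(future premiums) = 4143 * 3.663861 = 15179.3767
V = 21898.9692 - 15179.3767
= 6719.5925


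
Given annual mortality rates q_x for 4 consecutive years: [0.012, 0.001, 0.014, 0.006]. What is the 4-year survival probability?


p_k = 1 - q_k for each year
Survival = product of (1 - q_k)
= 0.988 * 0.999 * 0.986 * 0.994
= 0.9674


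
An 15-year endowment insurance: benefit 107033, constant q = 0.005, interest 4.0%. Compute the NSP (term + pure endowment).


Term component = 5767.3409
Pure endowment = 15_p_x * v^15 * benefit = 0.927569 * 0.555265 * 107033 = 55126.9316
NSP = 60894.2725


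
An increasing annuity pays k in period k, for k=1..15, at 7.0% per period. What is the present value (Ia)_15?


(Ia)_n = sum_{k=1}^{n} k * v^k, v = 1/(1+i)
v = 0.934579
Sum computed term by term:
(Ia)_15 = 61.554


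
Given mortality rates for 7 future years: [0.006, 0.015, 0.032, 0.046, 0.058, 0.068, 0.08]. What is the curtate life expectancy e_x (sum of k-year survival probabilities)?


e_x = sum_{k=1}^{n} k_p_x
k_p_x values:
  1_p_x = 0.994
  2_p_x = 0.97909
  3_p_x = 0.947759
  4_p_x = 0.904162
  5_p_x = 0.851721
  6_p_x = 0.793804
  7_p_x = 0.730299
e_x = 6.2008


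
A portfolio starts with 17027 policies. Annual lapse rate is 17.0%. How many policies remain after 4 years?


remaining = initial * (1 - lapse)^years
= 17027 * (1 - 0.17)^4
= 17027 * 0.474583
= 8080.7283


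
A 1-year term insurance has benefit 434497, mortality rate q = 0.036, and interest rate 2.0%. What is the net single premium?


NSP = benefit * q * v
v = 1/(1+i) = 0.980392
NSP = 434497 * 0.036 * 0.980392
= 15335.1882


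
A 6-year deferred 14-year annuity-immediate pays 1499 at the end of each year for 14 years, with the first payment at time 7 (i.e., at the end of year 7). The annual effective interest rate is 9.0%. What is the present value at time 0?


PV at time 6 of the 14-year annuity-immediate:
a_n = 1499 * (1-(1+0.09)^(-14))/0.09 = 11671.4394
Discount back 6 years to time 0:
PV = 11671.4394 * (1+0.09)^(-6)
= 11671.4394 * 0.596267
= 6959.298


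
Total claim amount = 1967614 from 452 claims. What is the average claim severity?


severity = total / number
= 1967614 / 452
= 4353.1283


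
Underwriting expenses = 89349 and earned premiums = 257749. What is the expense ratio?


Expense ratio = expenses / premiums
= 89349 / 257749
= 0.3467


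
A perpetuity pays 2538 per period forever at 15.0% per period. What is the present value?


PV = PMT / i
= 2538 / 0.15
= 16920.0


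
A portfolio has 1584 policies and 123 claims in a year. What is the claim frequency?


frequency = claims / policies
= 123 / 1584
= 0.0777


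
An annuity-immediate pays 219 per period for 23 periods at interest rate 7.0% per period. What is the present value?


PV = PMT * (1 - (1+i)^(-n)) / i
= 219 * (1 - (1+0.07)^(-23)) / 0.07
= 219 * (1 - 0.210947) / 0.07
= 219 * 11.272187
= 2468.609


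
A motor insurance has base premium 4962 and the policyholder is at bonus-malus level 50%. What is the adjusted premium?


adjusted = base * BM_level / 100
= 4962 * 50 / 100
= 4962 * 0.5
= 2481.0


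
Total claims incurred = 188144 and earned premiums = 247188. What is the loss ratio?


Loss ratio = claims / premiums
= 188144 / 247188
= 0.7611


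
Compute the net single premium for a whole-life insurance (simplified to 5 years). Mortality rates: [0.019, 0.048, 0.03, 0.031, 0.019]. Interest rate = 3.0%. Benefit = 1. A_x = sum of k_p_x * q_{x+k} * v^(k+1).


v = 0.970874
Year 0: k_p_x=1.0, q=0.019, term=0.018447
Year 1: k_p_x=0.981, q=0.048, term=0.044385
Year 2: k_p_x=0.933912, q=0.03, term=0.02564
Year 3: k_p_x=0.905895, q=0.031, term=0.024951
Year 4: k_p_x=0.877812, q=0.019, term=0.014387
A_x = 0.1278


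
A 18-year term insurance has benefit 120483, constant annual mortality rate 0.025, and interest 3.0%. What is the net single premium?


NSP = benefit * sum_{k=0}^{n-1} k_p_x * q * v^(k+1)
With constant q=0.025, v=0.970874
Sum = 0.285271
NSP = 120483 * 0.285271
= 34370.356


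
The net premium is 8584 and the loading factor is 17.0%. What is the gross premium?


Gross = net * (1 + loading)
= 8584 * (1 + 0.17)
= 8584 * 1.17
= 10043.28


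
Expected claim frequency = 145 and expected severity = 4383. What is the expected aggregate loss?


E[S] = E[N] * E[X]
= 145 * 4383
= 635535


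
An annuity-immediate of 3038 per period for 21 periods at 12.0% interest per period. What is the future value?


FV = PMT * ((1+i)^n - 1) / i
= 3038 * ((1.12)^21 - 1) / 0.12
= 3038 * (10.803848 - 1) / 0.12
= 248200.7586


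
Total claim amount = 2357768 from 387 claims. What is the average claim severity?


severity = total / number
= 2357768 / 387
= 6092.4238


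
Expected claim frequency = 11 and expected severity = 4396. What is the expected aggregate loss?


E[S] = E[N] * E[X]
= 11 * 4396
= 48356


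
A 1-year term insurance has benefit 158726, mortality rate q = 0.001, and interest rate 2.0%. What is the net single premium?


NSP = benefit * q * v
v = 1/(1+i) = 0.980392
NSP = 158726 * 0.001 * 0.980392
= 155.6137


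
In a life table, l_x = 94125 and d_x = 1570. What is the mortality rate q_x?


q_x = d_x / l_x
= 1570 / 94125
= 0.0167


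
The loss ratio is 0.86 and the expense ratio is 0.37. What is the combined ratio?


Combined ratio = loss ratio + expense ratio
= 0.86 + 0.37
= 1.23


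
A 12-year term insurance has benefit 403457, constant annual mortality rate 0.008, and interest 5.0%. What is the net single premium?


NSP = benefit * sum_{k=0}^{n-1} k_p_x * q * v^(k+1)
With constant q=0.008, v=0.952381
Sum = 0.068183
NSP = 403457 * 0.068183
= 27509.006


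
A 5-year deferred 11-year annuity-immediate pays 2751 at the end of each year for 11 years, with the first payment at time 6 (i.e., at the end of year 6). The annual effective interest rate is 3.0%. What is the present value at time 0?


PV at time 5 of the 11-year annuity-immediate:
a_n = 2751 * (1-(1+0.03)^(-11))/0.03 = 25453.9689
Discount back 5 years to time 0:
PV = 25453.9689 * (1+0.03)^(-5)
= 25453.9689 * 0.862609
= 21956.8172


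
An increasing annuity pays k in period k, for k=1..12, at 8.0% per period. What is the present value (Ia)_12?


(Ia)_n = sum_{k=1}^{n} k * v^k, v = 1/(1+i)
v = 0.925926
Sum computed term by term:
(Ia)_12 = 42.17


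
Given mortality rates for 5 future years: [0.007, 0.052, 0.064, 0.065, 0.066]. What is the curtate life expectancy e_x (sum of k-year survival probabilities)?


e_x = sum_{k=1}^{n} k_p_x
k_p_x values:
  1_p_x = 0.993
  2_p_x = 0.941364
  3_p_x = 0.881117
  4_p_x = 0.823844
  5_p_x = 0.76947
e_x = 4.4088


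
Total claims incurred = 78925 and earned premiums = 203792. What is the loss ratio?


Loss ratio = claims / premiums
= 78925 / 203792
= 0.3873


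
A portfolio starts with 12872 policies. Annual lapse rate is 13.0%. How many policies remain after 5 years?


remaining = initial * (1 - lapse)^years
= 12872 * (1 - 0.13)^5
= 12872 * 0.498421
= 6415.6741


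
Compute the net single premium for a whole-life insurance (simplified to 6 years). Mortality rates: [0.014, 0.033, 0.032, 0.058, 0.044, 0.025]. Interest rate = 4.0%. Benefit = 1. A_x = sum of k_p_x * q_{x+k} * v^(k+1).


v = 0.961538
Year 0: k_p_x=1.0, q=0.014, term=0.013462
Year 1: k_p_x=0.986, q=0.033, term=0.030083
Year 2: k_p_x=0.953462, q=0.032, term=0.027124
Year 3: k_p_x=0.922951, q=0.058, term=0.045759
Year 4: k_p_x=0.86942, q=0.044, term=0.031442
Year 5: k_p_x=0.831166, q=0.025, term=0.016422
A_x = 0.1643


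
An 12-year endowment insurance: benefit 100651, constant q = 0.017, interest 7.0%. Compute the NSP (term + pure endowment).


Term component = 12558.8275
Pure endowment = 12_p_x * v^12 * benefit = 0.814033 * 0.444012 * 100651 = 36379.3534
NSP = 48938.1809


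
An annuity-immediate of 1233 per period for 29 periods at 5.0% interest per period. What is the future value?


FV = PMT * ((1+i)^n - 1) / i
= 1233 * ((1.05)^29 - 1) / 0.05
= 1233 * (4.116136 - 1) / 0.05
= 76843.9038


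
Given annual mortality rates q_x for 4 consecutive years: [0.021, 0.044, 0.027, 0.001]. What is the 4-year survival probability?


p_k = 1 - q_k for each year
Survival = product of (1 - q_k)
= 0.979 * 0.956 * 0.973 * 0.999
= 0.9097


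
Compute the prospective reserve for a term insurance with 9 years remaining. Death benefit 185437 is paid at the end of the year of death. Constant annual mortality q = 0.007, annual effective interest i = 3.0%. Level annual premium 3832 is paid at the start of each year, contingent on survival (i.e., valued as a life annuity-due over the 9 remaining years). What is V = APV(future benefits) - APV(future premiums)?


v = 1/(1+i) = 0.970874
APV(future benefits) per unit = sum_{k=0}^{8} k_p_x * q * v^(k+1) = 0.053075
APV(future benefits) = 185437 * 0.053075 = 9842.0031
Life annuity-due factor ä_{x:9} = sum_{k=0}^{8} k_p_x * v^k = 7.809555
APV(future premiums) = 3832 * 7.809555 = 29926.215
V = 9842.0031 - 29926.215
= -20084.2118


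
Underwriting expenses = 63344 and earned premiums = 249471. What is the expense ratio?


Expense ratio = expenses / premiums
= 63344 / 249471
= 0.2539


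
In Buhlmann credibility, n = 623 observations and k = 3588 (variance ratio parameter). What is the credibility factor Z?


Z = n / (n + k)
= 623 / (623 + 3588)
= 623 / 4211
= 0.1479


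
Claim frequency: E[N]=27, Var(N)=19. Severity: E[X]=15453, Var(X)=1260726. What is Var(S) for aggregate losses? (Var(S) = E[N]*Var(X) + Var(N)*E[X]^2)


Var(S) = E[N]*Var(X) + Var(N)*E[X]^2
= 27*1260726 + 19*15453^2
= 34039602 + 4537108971
= 4.5711e+09


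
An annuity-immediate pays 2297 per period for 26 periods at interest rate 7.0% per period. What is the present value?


PV = PMT * (1 - (1+i)^(-n)) / i
= 2297 * (1 - (1+0.07)^(-26)) / 0.07
= 2297 * (1 - 0.172195) / 0.07
= 2297 * 11.825779
= 27163.8136


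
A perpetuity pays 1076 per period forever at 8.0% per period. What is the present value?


PV = PMT / i
= 1076 / 0.08
= 13450.0


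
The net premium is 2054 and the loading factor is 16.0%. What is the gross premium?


Gross = net * (1 + loading)
= 2054 * (1 + 0.16)
= 2054 * 1.16
= 2382.64


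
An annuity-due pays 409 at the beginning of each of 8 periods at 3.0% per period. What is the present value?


PV_due = PMT * (1-(1+i)^(-n))/i * (1+i)
PV_immediate = 2871.0541
PV_due = 2871.0541 * 1.03
= 2957.1857


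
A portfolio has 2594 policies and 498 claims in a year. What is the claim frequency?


frequency = claims / policies
= 498 / 2594
= 0.192


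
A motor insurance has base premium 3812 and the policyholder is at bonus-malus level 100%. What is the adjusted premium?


adjusted = base * BM_level / 100
= 3812 * 100 / 100
= 3812 * 1.0
= 3812.0


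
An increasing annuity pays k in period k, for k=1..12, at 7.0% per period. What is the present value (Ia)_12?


(Ia)_n = sum_{k=1}^{n} k * v^k, v = 1/(1+i)
v = 0.934579
Sum computed term by term:
(Ia)_12 = 45.2933


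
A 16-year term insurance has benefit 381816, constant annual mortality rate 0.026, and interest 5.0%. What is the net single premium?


NSP = benefit * sum_{k=0}^{n-1} k_p_x * q * v^(k+1)
With constant q=0.026, v=0.952381
Sum = 0.239286
NSP = 381816 * 0.239286
= 91363.2421


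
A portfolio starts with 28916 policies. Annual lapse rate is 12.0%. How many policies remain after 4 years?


remaining = initial * (1 - lapse)^years
= 28916 * (1 - 0.12)^4
= 28916 * 0.599695
= 17340.791


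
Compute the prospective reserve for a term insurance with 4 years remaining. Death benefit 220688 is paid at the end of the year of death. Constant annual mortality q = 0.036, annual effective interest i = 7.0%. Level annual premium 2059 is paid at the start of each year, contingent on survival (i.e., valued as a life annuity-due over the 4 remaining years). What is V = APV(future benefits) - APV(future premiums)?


v = 1/(1+i) = 0.934579
APV(future benefits) per unit = sum_{k=0}^{3} k_p_x * q * v^(k+1) = 0.115869
APV(future benefits) = 220688 * 0.115869 = 25570.9492
Life annuity-due factor ä_{x:4} = sum_{k=0}^{3} k_p_x * v^k = 3.443891
APV(future premiums) = 2059 * 3.443891 = 7090.9717
V = 25570.9492 - 7090.9717
= 18479.9775


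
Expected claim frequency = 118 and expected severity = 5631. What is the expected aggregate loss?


E[S] = E[N] * E[X]
= 118 * 5631
= 664458


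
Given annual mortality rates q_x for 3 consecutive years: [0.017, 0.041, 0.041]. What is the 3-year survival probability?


p_k = 1 - q_k for each year
Survival = product of (1 - q_k)
= 0.983 * 0.959 * 0.959
= 0.904


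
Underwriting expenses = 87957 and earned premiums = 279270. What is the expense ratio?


Expense ratio = expenses / premiums
= 87957 / 279270
= 0.315


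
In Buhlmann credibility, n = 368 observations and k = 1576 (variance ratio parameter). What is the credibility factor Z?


Z = n / (n + k)
= 368 / (368 + 1576)
= 368 / 1944
= 0.1893


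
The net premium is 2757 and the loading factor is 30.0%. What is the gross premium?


Gross = net * (1 + loading)
= 2757 * (1 + 0.3)
= 2757 * 1.3
= 3584.1


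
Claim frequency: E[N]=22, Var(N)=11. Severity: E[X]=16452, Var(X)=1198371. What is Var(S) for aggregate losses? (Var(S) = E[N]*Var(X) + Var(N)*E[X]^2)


Var(S) = E[N]*Var(X) + Var(N)*E[X]^2
= 22*1198371 + 11*16452^2
= 26364162 + 2977351344
= 3.0037e+09


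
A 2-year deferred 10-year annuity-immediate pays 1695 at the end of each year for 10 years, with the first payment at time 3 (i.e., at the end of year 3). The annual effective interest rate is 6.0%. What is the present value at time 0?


PV at time 2 of the 10-year annuity-immediate:
a_n = 1695 * (1-(1+0.06)^(-10))/0.06 = 12475.3476
Discount back 2 years to time 0:
PV = 12475.3476 * (1+0.06)^(-2)
= 12475.3476 * 0.889996
= 11103.0149


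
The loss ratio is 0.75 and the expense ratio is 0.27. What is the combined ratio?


Combined ratio = loss ratio + expense ratio
= 0.75 + 0.27
= 1.02


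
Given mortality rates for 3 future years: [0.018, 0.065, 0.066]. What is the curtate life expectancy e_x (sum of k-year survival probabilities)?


e_x = sum_{k=1}^{n} k_p_x
k_p_x values:
  1_p_x = 0.982
  2_p_x = 0.91817
  3_p_x = 0.857571
e_x = 2.7577


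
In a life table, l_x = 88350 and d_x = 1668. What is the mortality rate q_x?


q_x = d_x / l_x
= 1668 / 88350
= 0.0189


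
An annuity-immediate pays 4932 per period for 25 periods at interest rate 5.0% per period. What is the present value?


PV = PMT * (1 - (1+i)^(-n)) / i
= 4932 * (1 - (1+0.05)^(-25)) / 0.05
= 4932 * (1 - 0.295303) / 0.05
= 4932 * 14.093945
= 69511.3346


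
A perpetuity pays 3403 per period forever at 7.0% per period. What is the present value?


PV = PMT / i
= 3403 / 0.07
= 48614.2857


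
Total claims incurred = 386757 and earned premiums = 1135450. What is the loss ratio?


Loss ratio = claims / premiums
= 386757 / 1135450
= 0.3406


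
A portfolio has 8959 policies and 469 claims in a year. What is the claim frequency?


frequency = claims / policies
= 469 / 8959
= 0.0523


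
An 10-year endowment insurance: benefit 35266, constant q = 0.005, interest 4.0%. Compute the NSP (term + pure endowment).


Term component = 1400.7031
Pure endowment = 10_p_x * v^10 * benefit = 0.95111 * 0.675564 * 35266 = 22659.6719
NSP = 24060.375


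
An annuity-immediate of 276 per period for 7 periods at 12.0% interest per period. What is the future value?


FV = PMT * ((1+i)^n - 1) / i
= 276 * ((1.12)^7 - 1) / 0.12
= 276 * (2.210681 - 1) / 0.12
= 2784.5672


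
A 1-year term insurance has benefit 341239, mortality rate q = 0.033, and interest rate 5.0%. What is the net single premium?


NSP = benefit * q * v
v = 1/(1+i) = 0.952381
NSP = 341239 * 0.033 * 0.952381
= 10724.6543


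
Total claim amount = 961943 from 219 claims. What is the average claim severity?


severity = total / number
= 961943 / 219
= 4392.4338


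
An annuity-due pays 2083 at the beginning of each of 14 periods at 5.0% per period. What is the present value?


PV_due = PMT * (1-(1+i)^(-n))/i * (1+i)
PV_immediate = 20618.8691
PV_due = 20618.8691 * 1.05
= 21649.8125


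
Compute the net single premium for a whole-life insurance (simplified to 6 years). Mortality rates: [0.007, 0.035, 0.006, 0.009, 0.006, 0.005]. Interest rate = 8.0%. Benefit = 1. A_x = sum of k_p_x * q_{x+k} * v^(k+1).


v = 0.925926
Year 0: k_p_x=1.0, q=0.007, term=0.006481
Year 1: k_p_x=0.993, q=0.035, term=0.029797
Year 2: k_p_x=0.958245, q=0.006, term=0.004564
Year 3: k_p_x=0.952496, q=0.009, term=0.006301
Year 4: k_p_x=0.943923, q=0.006, term=0.003855
Year 5: k_p_x=0.93826, q=0.005, term=0.002956
A_x = 0.054


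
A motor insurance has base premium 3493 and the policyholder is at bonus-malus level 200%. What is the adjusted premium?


adjusted = base * BM_level / 100
= 3493 * 200 / 100
= 3493 * 2.0
= 6986.0


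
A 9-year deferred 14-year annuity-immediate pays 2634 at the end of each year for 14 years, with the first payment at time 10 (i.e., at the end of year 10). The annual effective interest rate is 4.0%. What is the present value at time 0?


PV at time 9 of the 14-year annuity-immediate:
a_n = 2634 * (1-(1+0.04)^(-14))/0.04 = 27823.2658
Discount back 9 years to time 0:
PV = 27823.2658 * (1+0.04)^(-9)
= 27823.2658 * 0.702587
= 19548.2575


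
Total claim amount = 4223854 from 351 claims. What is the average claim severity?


severity = total / number
= 4223854 / 351
= 12033.7721


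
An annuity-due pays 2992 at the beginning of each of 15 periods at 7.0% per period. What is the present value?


PV_due = PMT * (1-(1+i)^(-n))/i * (1+i)
PV_immediate = 27250.8787
PV_due = 27250.8787 * 1.07
= 29158.4402


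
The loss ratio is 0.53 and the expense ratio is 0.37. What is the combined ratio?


Combined ratio = loss ratio + expense ratio
= 0.53 + 0.37
= 0.9


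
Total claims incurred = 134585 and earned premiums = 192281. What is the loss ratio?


Loss ratio = claims / premiums
= 134585 / 192281
= 0.6999


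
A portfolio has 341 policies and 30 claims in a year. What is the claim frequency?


frequency = claims / policies
= 30 / 341
= 0.088


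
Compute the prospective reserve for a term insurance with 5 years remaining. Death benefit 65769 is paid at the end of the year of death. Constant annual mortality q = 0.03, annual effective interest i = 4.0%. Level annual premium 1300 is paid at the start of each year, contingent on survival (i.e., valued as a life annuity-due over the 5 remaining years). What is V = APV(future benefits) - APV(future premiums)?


v = 1/(1+i) = 0.961538
APV(future benefits) per unit = sum_{k=0}^{4} k_p_x * q * v^(k+1) = 0.126079
APV(future benefits) = 65769 * 0.126079 = 8292.0586
Life annuity-due factor ä_{x:5} = sum_{k=0}^{4} k_p_x * v^k = 4.370722
APV(future premiums) = 1300 * 4.370722 = 5681.9389
V = 8292.0586 - 5681.9389
= 2610.1197


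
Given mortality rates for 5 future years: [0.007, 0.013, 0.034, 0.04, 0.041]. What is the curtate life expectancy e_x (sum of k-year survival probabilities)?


e_x = sum_{k=1}^{n} k_p_x
k_p_x values:
  1_p_x = 0.993
  2_p_x = 0.980091
  3_p_x = 0.946768
  4_p_x = 0.908897
  5_p_x = 0.871632
e_x = 4.7004


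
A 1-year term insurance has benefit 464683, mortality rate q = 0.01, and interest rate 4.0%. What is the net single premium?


NSP = benefit * q * v
v = 1/(1+i) = 0.961538
NSP = 464683 * 0.01 * 0.961538
= 4468.1058


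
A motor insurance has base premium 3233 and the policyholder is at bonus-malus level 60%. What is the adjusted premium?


adjusted = base * BM_level / 100
= 3233 * 60 / 100
= 3233 * 0.6
= 1939.8


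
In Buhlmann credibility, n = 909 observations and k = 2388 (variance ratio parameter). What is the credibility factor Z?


Z = n / (n + k)
= 909 / (909 + 2388)
= 909 / 3297
= 0.2757


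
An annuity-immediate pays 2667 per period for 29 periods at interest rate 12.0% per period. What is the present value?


PV = PMT * (1 - (1+i)^(-n)) / i
= 2667 * (1 - (1+0.12)^(-29)) / 0.12
= 2667 * (1 - 0.037383) / 0.12
= 2667 * 8.021806
= 21394.1567


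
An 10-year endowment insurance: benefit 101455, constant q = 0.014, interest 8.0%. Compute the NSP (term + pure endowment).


Term component = 9031.6958
Pure endowment = 10_p_x * v^10 * benefit = 0.868499 * 0.463193 * 101455 = 40813.6137
NSP = 49845.3095


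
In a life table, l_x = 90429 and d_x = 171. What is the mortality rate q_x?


q_x = d_x / l_x
= 171 / 90429
= 0.0019


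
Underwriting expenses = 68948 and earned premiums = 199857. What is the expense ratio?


Expense ratio = expenses / premiums
= 68948 / 199857
= 0.345


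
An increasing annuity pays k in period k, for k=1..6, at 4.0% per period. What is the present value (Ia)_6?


(Ia)_n = sum_{k=1}^{n} k * v^k, v = 1/(1+i)
v = 0.961538
Sum computed term by term:
(Ia)_6 = 17.7484


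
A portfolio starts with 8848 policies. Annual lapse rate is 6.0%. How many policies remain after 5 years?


remaining = initial * (1 - lapse)^years
= 8848 * (1 - 0.06)^5
= 8848 * 0.733904
= 6493.5828


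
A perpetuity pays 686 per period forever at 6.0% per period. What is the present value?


PV = PMT / i
= 686 / 0.06
= 11433.3333


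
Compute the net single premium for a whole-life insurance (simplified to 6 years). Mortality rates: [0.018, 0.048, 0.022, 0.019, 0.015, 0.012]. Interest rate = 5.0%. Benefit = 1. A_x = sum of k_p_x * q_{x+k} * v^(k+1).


v = 0.952381
Year 0: k_p_x=1.0, q=0.018, term=0.017143
Year 1: k_p_x=0.982, q=0.048, term=0.042754
Year 2: k_p_x=0.934864, q=0.022, term=0.017767
Year 3: k_p_x=0.914297, q=0.019, term=0.014292
Year 4: k_p_x=0.896925, q=0.015, term=0.010541
Year 5: k_p_x=0.883471, q=0.012, term=0.007911
A_x = 0.1104


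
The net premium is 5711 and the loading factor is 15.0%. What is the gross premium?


Gross = net * (1 + loading)
= 5711 * (1 + 0.15)
= 5711 * 1.15
= 6567.65


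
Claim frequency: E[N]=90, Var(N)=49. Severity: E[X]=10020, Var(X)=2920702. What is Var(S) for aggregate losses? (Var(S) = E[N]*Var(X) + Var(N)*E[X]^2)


Var(S) = E[N]*Var(X) + Var(N)*E[X]^2
= 90*2920702 + 49*10020^2
= 262863180 + 4919619600
= 5.1825e+09


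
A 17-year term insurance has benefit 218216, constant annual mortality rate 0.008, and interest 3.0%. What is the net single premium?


NSP = benefit * sum_{k=0}^{n-1} k_p_x * q * v^(k+1)
With constant q=0.008, v=0.970874
Sum = 0.099411
NSP = 218216 * 0.099411
= 21693.1784


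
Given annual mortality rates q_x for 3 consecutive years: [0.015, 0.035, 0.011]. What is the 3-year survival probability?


p_k = 1 - q_k for each year
Survival = product of (1 - q_k)
= 0.985 * 0.965 * 0.989
= 0.9401


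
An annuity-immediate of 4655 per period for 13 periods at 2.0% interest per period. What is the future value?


FV = PMT * ((1+i)^n - 1) / i
= 4655 * ((1.02)^13 - 1) / 0.02
= 4655 * (1.293607 - 1) / 0.02
= 68336.9432


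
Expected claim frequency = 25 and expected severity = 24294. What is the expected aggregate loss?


E[S] = E[N] * E[X]
= 25 * 24294
= 607350


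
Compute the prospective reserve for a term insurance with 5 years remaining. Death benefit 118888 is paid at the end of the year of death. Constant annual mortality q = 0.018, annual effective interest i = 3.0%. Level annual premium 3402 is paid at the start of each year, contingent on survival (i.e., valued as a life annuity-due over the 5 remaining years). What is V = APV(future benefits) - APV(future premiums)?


v = 1/(1+i) = 0.970874
APV(future benefits) per unit = sum_{k=0}^{4} k_p_x * q * v^(k+1) = 0.079605
APV(future benefits) = 118888 * 0.079605 = 9464.1243
Life annuity-due factor ä_{x:5} = sum_{k=0}^{4} k_p_x * v^k = 4.555197
APV(future premiums) = 3402 * 4.555197 = 15496.7791
V = 9464.1243 - 15496.7791
= -6032.6548


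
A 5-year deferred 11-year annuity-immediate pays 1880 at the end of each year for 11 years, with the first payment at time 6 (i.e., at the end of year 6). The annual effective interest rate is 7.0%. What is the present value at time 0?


PV at time 5 of the 11-year annuity-immediate:
a_n = 1880 * (1-(1+0.07)^(-11))/0.07 = 14097.5078
Discount back 5 years to time 0:
PV = 14097.5078 * (1+0.07)^(-5)
= 14097.5078 * 0.712986
= 10051.3282


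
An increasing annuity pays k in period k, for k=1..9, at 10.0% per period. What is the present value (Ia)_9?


(Ia)_n = sum_{k=1}^{n} k * v^k, v = 1/(1+i)
v = 0.909091
Sum computed term by term:
(Ia)_9 = 25.1805


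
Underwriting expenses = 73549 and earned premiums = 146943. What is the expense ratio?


Expense ratio = expenses / premiums
= 73549 / 146943
= 0.5005


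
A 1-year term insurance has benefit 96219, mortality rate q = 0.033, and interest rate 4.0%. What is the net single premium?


NSP = benefit * q * v
v = 1/(1+i) = 0.961538
NSP = 96219 * 0.033 * 0.961538
= 3053.1029


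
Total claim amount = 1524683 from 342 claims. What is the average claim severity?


severity = total / number
= 1524683 / 342
= 4458.1374


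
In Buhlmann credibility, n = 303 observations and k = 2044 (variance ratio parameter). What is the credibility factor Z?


Z = n / (n + k)
= 303 / (303 + 2044)
= 303 / 2347
= 0.1291


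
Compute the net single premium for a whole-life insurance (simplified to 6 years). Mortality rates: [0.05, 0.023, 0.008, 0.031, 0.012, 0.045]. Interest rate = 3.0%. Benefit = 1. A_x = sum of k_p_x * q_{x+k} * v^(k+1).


v = 0.970874
Year 0: k_p_x=1.0, q=0.05, term=0.048544
Year 1: k_p_x=0.95, q=0.023, term=0.020596
Year 2: k_p_x=0.92815, q=0.008, term=0.006795
Year 3: k_p_x=0.920725, q=0.031, term=0.02536
Year 4: k_p_x=0.892182, q=0.012, term=0.009235
Year 5: k_p_x=0.881476, q=0.045, term=0.03322
A_x = 0.1437


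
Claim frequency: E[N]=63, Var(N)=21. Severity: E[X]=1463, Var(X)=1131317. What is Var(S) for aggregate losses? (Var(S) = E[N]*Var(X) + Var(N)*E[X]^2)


Var(S) = E[N]*Var(X) + Var(N)*E[X]^2
= 63*1131317 + 21*1463^2
= 71272971 + 44947749
= 1.1622e+08


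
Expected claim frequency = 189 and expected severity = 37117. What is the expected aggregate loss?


E[S] = E[N] * E[X]
= 189 * 37117
= 7.0151e+06


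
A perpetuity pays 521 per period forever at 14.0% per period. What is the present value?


PV = PMT / i
= 521 / 0.14
= 3721.4286


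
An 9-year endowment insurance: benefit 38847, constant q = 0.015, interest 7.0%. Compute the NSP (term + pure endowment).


Term component = 3600.7209
Pure endowment = 9_p_x * v^9 * benefit = 0.872823 * 0.543934 * 38847 = 18442.9148
NSP = 22043.6358


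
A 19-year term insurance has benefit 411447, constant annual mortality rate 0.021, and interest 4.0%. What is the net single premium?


NSP = benefit * sum_{k=0}^{n-1} k_p_x * q * v^(k+1)
With constant q=0.021, v=0.961538
Sum = 0.235086
NSP = 411447 * 0.235086
= 96725.553


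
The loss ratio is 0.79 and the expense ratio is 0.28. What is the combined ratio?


Combined ratio = loss ratio + expense ratio
= 0.79 + 0.28
= 1.07


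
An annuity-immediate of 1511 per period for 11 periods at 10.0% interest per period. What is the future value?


FV = PMT * ((1+i)^n - 1) / i
= 1511 * ((1.1)^11 - 1) / 0.1
= 1511 * (2.853117 - 1) / 0.1
= 28000.5934


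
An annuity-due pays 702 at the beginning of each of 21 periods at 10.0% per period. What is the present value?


PV_due = PMT * (1-(1+i)^(-n))/i * (1+i)
PV_immediate = 6071.3834
PV_due = 6071.3834 * 1.1
= 6678.5217


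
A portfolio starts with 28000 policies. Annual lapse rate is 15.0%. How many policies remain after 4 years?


remaining = initial * (1 - lapse)^years
= 28000 * (1 - 0.15)^4
= 28000 * 0.522006
= 14616.175


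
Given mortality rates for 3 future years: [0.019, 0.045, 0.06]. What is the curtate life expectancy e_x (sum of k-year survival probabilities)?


e_x = sum_{k=1}^{n} k_p_x
k_p_x values:
  1_p_x = 0.981
  2_p_x = 0.936855
  3_p_x = 0.880644
e_x = 2.7985


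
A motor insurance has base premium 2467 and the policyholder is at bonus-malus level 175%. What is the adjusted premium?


adjusted = base * BM_level / 100
= 2467 * 175 / 100
= 2467 * 1.75
= 4317.25


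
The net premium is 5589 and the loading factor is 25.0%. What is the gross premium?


Gross = net * (1 + loading)
= 5589 * (1 + 0.25)
= 5589 * 1.25
= 6986.25


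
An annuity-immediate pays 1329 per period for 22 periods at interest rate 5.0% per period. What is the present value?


PV = PMT * (1 - (1+i)^(-n)) / i
= 1329 * (1 - (1+0.05)^(-22)) / 0.05
= 1329 * (1 - 0.34185) / 0.05
= 1329 * 13.163003
= 17493.6304


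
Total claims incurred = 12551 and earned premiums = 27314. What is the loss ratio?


Loss ratio = claims / premiums
= 12551 / 27314
= 0.4595


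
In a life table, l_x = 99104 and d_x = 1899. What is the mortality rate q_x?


q_x = d_x / l_x
= 1899 / 99104
= 0.0192


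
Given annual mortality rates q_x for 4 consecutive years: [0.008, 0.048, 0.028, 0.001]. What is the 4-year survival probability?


p_k = 1 - q_k for each year
Survival = product of (1 - q_k)
= 0.992 * 0.952 * 0.972 * 0.999
= 0.917


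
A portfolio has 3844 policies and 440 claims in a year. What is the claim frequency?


frequency = claims / policies
= 440 / 3844
= 0.1145


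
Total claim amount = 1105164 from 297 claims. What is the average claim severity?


severity = total / number
= 1105164 / 297
= 3721.0909


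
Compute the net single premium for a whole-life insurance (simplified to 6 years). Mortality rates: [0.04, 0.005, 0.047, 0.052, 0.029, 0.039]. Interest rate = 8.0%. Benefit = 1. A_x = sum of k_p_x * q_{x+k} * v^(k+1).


v = 0.925926
Year 0: k_p_x=1.0, q=0.04, term=0.037037
Year 1: k_p_x=0.96, q=0.005, term=0.004115
Year 2: k_p_x=0.9552, q=0.047, term=0.035639
Year 3: k_p_x=0.910306, q=0.052, term=0.034793
Year 4: k_p_x=0.86297, q=0.029, term=0.017032
Year 5: k_p_x=0.837944, q=0.039, term=0.020594
A_x = 0.1492


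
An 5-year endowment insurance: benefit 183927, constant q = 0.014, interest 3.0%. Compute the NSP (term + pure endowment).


Term component = 11476.5963
Pure endowment = 5_p_x * v^5 * benefit = 0.931933 * 0.862609 * 183927 = 147857.6973
NSP = 159334.2936


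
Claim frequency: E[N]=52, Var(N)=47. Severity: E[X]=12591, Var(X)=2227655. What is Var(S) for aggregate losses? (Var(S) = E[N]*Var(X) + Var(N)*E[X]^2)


Var(S) = E[N]*Var(X) + Var(N)*E[X]^2
= 52*2227655 + 47*12591^2
= 115838060 + 7451064207
= 7.5669e+09


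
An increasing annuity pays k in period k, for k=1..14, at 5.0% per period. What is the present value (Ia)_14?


(Ia)_n = sum_{k=1}^{n} k * v^k, v = 1/(1+i)
v = 0.952381
Sum computed term by term:
(Ia)_14 = 66.4524


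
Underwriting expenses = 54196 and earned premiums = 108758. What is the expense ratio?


Expense ratio = expenses / premiums
= 54196 / 108758
= 0.4983


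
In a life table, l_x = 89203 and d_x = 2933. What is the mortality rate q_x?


q_x = d_x / l_x
= 2933 / 89203
= 0.0329


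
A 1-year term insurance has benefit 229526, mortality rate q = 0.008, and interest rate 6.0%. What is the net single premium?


NSP = benefit * q * v
v = 1/(1+i) = 0.943396
NSP = 229526 * 0.008 * 0.943396
= 1732.2717


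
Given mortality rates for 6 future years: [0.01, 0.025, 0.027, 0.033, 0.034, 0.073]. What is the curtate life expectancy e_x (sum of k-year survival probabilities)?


e_x = sum_{k=1}^{n} k_p_x
k_p_x values:
  1_p_x = 0.99
  2_p_x = 0.96525
  3_p_x = 0.939188
  4_p_x = 0.908195
  5_p_x = 0.877316
  6_p_x = 0.813272
e_x = 5.4932


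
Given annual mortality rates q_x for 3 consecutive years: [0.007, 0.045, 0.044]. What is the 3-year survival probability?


p_k = 1 - q_k for each year
Survival = product of (1 - q_k)
= 0.993 * 0.955 * 0.956
= 0.9066


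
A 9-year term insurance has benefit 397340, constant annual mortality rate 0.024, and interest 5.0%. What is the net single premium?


NSP = benefit * sum_{k=0}^{n-1} k_p_x * q * v^(k+1)
With constant q=0.024, v=0.952381
Sum = 0.156319
NSP = 397340 * 0.156319
= 62111.6156


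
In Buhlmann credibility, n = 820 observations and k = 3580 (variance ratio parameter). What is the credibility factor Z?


Z = n / (n + k)
= 820 / (820 + 3580)
= 820 / 4400
= 0.1864


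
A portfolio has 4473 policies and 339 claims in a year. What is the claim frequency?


frequency = claims / policies
= 339 / 4473
= 0.0758


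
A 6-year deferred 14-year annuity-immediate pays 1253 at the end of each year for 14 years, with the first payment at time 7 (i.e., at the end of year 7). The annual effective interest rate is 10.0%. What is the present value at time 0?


PV at time 6 of the 14-year annuity-immediate:
a_n = 1253 * (1-(1+0.1)^(-14))/0.1 = 9230.4594
Discount back 6 years to time 0:
PV = 9230.4594 * (1+0.1)^(-6)
= 9230.4594 * 0.564474
= 5210.3537


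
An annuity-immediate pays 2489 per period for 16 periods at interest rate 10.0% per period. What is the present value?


PV = PMT * (1 - (1+i)^(-n)) / i
= 2489 * (1 - (1+0.1)^(-16)) / 0.1
= 2489 * (1 - 0.217629) / 0.1
= 2489 * 7.823709
= 19473.2108


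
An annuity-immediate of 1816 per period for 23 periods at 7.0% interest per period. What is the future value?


FV = PMT * ((1+i)^n - 1) / i
= 1816 * ((1.07)^23 - 1) / 0.07
= 1816 * (4.74053 - 1) / 0.07
= 97040.0319


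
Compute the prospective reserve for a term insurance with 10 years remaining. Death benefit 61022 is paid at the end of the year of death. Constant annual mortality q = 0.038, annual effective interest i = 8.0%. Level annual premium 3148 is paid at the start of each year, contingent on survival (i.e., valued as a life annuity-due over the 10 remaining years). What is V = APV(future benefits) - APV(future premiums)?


v = 1/(1+i) = 0.925926
APV(future benefits) per unit = sum_{k=0}^{9} k_p_x * q * v^(k+1) = 0.220779
APV(future benefits) = 61022 * 0.220779 = 13472.3944
Life annuity-due factor ä_{x:10} = sum_{k=0}^{9} k_p_x * v^k = 6.27478
APV(future premiums) = 3148 * 6.27478 = 19753.0078
V = 13472.3944 - 19753.0078
= -6280.6133


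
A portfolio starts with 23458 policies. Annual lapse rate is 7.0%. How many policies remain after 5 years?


remaining = initial * (1 - lapse)^years
= 23458 * (1 - 0.07)^5
= 23458 * 0.695688
= 16319.4578


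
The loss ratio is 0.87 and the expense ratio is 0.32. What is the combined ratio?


Combined ratio = loss ratio + expense ratio
= 0.87 + 0.32
= 1.19


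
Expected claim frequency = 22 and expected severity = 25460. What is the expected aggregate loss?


E[S] = E[N] * E[X]
= 22 * 25460
= 560120


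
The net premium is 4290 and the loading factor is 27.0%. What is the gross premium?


Gross = net * (1 + loading)
= 4290 * (1 + 0.27)
= 4290 * 1.27
= 5448.3


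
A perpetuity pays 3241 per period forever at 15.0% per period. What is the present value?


PV = PMT / i
= 3241 / 0.15
= 21606.6667


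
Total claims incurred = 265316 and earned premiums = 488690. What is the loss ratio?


Loss ratio = claims / premiums
= 265316 / 488690
= 0.5429


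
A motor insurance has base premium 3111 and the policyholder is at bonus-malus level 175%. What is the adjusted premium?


adjusted = base * BM_level / 100
= 3111 * 175 / 100
= 3111 * 1.75
= 5444.25


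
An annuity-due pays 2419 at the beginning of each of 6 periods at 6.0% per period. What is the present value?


PV_due = PMT * (1-(1+i)^(-n))/i * (1+i)
PV_immediate = 11895.0075
PV_due = 11895.0075 * 1.06
= 12608.708


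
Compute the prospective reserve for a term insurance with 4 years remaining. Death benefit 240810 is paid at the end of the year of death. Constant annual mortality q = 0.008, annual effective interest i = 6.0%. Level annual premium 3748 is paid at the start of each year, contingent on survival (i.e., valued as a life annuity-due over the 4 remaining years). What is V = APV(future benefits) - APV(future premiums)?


v = 1/(1+i) = 0.943396
APV(future benefits) per unit = sum_{k=0}^{3} k_p_x * q * v^(k+1) = 0.027406
APV(future benefits) = 240810 * 0.027406 = 6599.6329
Life annuity-due factor ä_{x:4} = sum_{k=0}^{3} k_p_x * v^k = 3.631292
APV(future premiums) = 3748 * 3.631292 = 13610.0813
V = 6599.6329 - 13610.0813
= -7010.4484


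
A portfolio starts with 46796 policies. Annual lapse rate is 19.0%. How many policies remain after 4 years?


remaining = initial * (1 - lapse)^years
= 46796 * (1 - 0.19)^4
= 46796 * 0.430467
= 20144.1436


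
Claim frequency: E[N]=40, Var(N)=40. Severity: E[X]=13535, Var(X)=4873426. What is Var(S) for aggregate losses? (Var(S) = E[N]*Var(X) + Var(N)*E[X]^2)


Var(S) = E[N]*Var(X) + Var(N)*E[X]^2
= 40*4873426 + 40*13535^2
= 194937040 + 7327849000
= 7.5228e+09


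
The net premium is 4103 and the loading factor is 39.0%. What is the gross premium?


Gross = net * (1 + loading)
= 4103 * (1 + 0.39)
= 4103 * 1.39
= 5703.17


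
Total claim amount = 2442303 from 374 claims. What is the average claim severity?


severity = total / number
= 2442303 / 374
= 6530.2219


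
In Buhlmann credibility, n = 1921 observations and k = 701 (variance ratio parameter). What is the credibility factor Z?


Z = n / (n + k)
= 1921 / (1921 + 701)
= 1921 / 2622
= 0.7326


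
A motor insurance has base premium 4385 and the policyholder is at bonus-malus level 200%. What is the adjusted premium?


adjusted = base * BM_level / 100
= 4385 * 200 / 100
= 4385 * 2.0
= 8770.0


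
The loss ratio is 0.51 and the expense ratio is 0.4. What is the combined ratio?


Combined ratio = loss ratio + expense ratio
= 0.51 + 0.4
= 0.91


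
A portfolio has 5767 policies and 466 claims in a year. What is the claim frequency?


frequency = claims / policies
= 466 / 5767
= 0.0808


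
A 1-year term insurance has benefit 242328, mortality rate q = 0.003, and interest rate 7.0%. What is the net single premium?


NSP = benefit * q * v
v = 1/(1+i) = 0.934579
NSP = 242328 * 0.003 * 0.934579
= 679.4243
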